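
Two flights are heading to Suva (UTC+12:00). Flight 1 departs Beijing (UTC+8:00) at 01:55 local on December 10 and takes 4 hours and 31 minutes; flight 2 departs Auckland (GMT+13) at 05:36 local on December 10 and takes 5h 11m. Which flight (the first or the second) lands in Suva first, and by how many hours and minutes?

Flight 1 in UTC: 01:55 − 8:00 = 17:55 on Dec 9.
+4 hours 31 minutes → arrive 22:26 UTC on Dec 9.
Flight 2 in UTC: 05:36 − 13:00 = 16:36 on Dec 9.
+5 hours and 11 minutes → arrive 21:47 UTC on Dec 9.
Flight 2 lands earlier by 39 minutes.

the second, by 39 minutes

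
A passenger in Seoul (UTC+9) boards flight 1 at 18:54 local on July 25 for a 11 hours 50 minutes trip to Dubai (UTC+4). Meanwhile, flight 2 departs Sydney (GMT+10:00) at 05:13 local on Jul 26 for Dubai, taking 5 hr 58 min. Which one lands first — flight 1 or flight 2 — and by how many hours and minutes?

Flight 1 in UTC: 18:54 − 9:00 = 09:54 on Jul 25.
+11 hours 50 minutes → arrive 21:44 UTC on Jul 25.
Flight 2 in UTC: 05:13 − 10:00 = 19:13 on Jul 25.
+5 hours and 58 minutes → arrive 01:11 UTC on Jul 26.
Flight 1 lands earlier by 3 hours 27 minutes.

the first, by 3 hours 27 minutes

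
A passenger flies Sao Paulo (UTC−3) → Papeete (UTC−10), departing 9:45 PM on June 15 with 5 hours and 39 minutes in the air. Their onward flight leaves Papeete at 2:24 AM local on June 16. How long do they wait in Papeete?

6 hours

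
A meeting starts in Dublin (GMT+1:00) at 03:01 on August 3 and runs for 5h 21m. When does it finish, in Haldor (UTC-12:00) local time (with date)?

19:22 on Aug 2

Convert start to UTC: 03:01 − 1:00 = 02:01 UTC on Aug 3.
Add 5 hours and 21 minutes duration → 07:22 UTC.
Haldor is UTC−12:00, so local end time = 07:22 − 12:00 = 19:22 on Aug 2.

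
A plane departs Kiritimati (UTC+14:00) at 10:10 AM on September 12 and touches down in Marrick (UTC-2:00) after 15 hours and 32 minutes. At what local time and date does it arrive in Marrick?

Convert departure to UTC: 10:10 AM − 14:00 = 8:10 PM UTC on Sep 11.
Add 15 hours 32 minutes travel time → 11:42 AM UTC (Sep 12).
Marrick is UTC−2:00, so local arrival = 11:42 AM − 2:00 = 9:42 AM on Sep 12.

9:42 AM on Sep 12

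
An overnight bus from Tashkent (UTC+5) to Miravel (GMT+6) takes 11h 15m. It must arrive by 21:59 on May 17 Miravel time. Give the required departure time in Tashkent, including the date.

Target arrival in UTC: 21:59 − 6:00 = 15:59 on May 17.
Subtract 11 hours and 15 minutes → departure 04:44 UTC on May 17.
Tashkent is UTC+5:00: 04:44 + 5:00 = 09:44 on May 17.

09:44 on May 17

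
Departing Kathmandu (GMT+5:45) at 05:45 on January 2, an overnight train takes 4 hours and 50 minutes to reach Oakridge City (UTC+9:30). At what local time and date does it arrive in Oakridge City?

Convert departure to UTC: 05:45 − 5:45 = 00:00 UTC on Jan 2.
Add 4 hours and 50 minutes travel time → 04:50 UTC.
Oakridge City is UTC+9:30, so local arrival = 04:50 + 9:30 = 14:20 on Jan 2.

14:20 on Jan 2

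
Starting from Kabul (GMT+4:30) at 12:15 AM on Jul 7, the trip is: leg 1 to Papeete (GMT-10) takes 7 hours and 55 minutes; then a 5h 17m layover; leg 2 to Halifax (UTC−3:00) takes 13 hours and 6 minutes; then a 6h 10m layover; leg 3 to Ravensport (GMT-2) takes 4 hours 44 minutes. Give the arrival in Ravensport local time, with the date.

6:57 AM on July 8

Convert departure to UTC: 12:15 AM − 4:30 = 7:45 PM UTC on Jul 6.
Add 7 hours and 55 minutes leg 1 → 3:40 AM UTC (Jul 7).
Add 5 hours 17 minutes layover in Papeete → 8:57 AM UTC.
Add 13 hours 6 minutes leg 2 → 10:03 PM UTC.
Add 6 hours 10 minutes layover in Halifax → 4:13 AM UTC (Jul 8).
Add 4 hours 44 minutes leg 3 → 8:57 AM UTC.
Ravensport is UTC−2:00, so local arrival = 8:57 AM − 2:00 = 6:57 AM on Jul 8.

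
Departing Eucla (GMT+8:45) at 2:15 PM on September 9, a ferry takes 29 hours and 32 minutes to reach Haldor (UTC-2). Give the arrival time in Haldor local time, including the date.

9:02 AM on September 10

Convert departure to UTC: 2:15 PM − 8:45 = 5:30 AM UTC on Sep 9.
Add 29 hours and 32 minutes travel time → 11:02 AM UTC (Sep 10).
Haldor is UTC−2:00, so local arrival = 11:02 AM − 2:00 = 9:02 AM on Sep 10.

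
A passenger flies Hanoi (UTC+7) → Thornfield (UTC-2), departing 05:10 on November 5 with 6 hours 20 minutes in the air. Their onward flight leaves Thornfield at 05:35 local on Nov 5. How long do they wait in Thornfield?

Convert departure to UTC: 05:10 − 7:00 = 22:10 UTC on Nov 4.
Add 6 hours and 20 minutes flight time → 04:30 UTC (Nov 5).
Thornfield is UTC−2:00, so local arrival = 04:30 − 2:00 = 02:30 on Nov 5.
Layover = 05:35 − 02:30 = 3 hours 5 minutes.

3 hours 5 minutes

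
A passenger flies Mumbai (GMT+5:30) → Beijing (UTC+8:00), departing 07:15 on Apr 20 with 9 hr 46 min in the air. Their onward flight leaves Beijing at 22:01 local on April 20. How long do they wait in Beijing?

2 hours 30 minutes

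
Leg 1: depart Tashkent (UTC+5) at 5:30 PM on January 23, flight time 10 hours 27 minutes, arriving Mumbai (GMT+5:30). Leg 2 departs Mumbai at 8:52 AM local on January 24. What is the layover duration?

4 hours 25 minutes

Convert departure to UTC: 5:30 PM − 5:00 = 12:30 PM UTC on Jan 23.
Add 10 hours 27 minutes flight time → 10:57 PM UTC.
Mumbai is UTC+5:30, so local arrival = 10:57 PM + 5:30 = 4:27 AM on Jan 24.
Layover = 8:52 AM − 4:27 AM = 4 hours 25 minutes.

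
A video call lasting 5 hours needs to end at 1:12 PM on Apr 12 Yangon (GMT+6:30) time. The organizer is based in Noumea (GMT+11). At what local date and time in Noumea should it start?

Target end time in UTC: 1:12 PM − 6:30 = 6:42 AM on Apr 12.
Subtract 5 hours → start 1:42 AM UTC on Apr 12.
Noumea is UTC+11:00: 1:42 AM + 11:00 = 12:42 PM on Apr 12.

12:42 PM on Apr 12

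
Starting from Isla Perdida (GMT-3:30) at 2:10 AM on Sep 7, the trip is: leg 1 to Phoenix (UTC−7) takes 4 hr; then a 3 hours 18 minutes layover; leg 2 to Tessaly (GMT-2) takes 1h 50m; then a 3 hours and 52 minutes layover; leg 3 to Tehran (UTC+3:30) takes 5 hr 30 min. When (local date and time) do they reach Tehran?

Convert departure to UTC: 2:10 AM + 3:30 = 5:40 AM UTC on Sep 7.
Add 4 hours leg 1 → 9:40 AM UTC.
Add 3 hours 18 minutes layover in Phoenix → 12:58 PM UTC.
Add 1 hour and 50 minutes leg 2 → 2:48 PM UTC.
Add 3 hours 52 minutes layover in Tessaly → 6:40 PM UTC.
Add 5 hours and 30 minutes leg 3 → 12:10 AM UTC (Sep 8).
Tehran is UTC+3:30, so local arrival = 12:10 AM + 3:30 = 3:40 AM on Sep 8.

3:40 AM on September 8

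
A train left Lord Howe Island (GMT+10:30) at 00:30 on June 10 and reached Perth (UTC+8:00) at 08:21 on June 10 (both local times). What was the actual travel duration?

10 hours 21 minutes

Departure in UTC: 00:30 − 10:30 = 14:00 on Jun 9.
Arrival in UTC: 08:21 − 8:00 = 00:21 on Jun 10.
Elapsed = 00:21 − 14:00 (+1 day) = 10 hours 21 minutes.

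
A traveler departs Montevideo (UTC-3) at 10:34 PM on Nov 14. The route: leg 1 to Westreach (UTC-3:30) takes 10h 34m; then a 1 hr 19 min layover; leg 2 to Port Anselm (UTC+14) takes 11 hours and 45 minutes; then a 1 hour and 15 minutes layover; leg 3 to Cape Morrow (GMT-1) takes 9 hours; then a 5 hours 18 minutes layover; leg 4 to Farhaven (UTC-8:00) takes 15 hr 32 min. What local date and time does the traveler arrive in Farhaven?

Convert departure to UTC: 10:34 PM + 3:00 = 1:34 AM UTC on Nov 15.
Add 10 hours 34 minutes leg 1 → 12:08 PM UTC.
Add 1 hour 19 minutes layover in Westreach → 1:27 PM UTC.
Add 11 hours and 45 minutes leg 2 → 1:12 AM UTC (Nov 16).
Add 1 hour 15 minutes layover in Port Anselm → 2:27 AM UTC.
Add 9 hours leg 3 → 11:27 AM UTC.
Add 5 hours and 18 minutes layover in Cape Morrow → 4:45 PM UTC.
Add 15 hours and 32 minutes leg 4 → 8:17 AM UTC (Nov 17).
Farhaven is UTC−8:00, so local arrival = 8:17 AM − 8:00 = 12:17 AM on Nov 17.

12:17 AM on Nov 17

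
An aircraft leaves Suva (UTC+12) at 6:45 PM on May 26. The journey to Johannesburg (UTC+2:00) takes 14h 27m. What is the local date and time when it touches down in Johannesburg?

Convert departure to UTC: 6:45 PM − 12:00 = 6:45 AM UTC on May 26.
Add 14 hours and 27 minutes travel time → 9:12 PM UTC.
Johannesburg is UTC+2:00, so local arrival = 9:12 PM + 2:00 = 11:12 PM on May 26.

11:12 PM on May 26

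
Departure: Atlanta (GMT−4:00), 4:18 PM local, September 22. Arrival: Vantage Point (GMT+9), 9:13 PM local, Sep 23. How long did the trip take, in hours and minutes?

Vantage Point is 13:00 ahead of Atlanta.
Clock-face elapsed time (ignoring zones) is 28 hours 55 minutes.
Actual elapsed = 28 hours 55 minutes − 13:00 = 15 hours 55 minutes.

15 hours 55 minutes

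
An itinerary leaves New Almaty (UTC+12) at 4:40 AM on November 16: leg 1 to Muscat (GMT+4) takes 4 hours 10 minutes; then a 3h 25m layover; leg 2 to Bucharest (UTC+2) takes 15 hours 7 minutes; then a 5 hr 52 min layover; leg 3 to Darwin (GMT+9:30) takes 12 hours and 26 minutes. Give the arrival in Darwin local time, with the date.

Convert departure to UTC: 4:40 AM − 12:00 = 4:40 PM UTC on Nov 15.
Add 4 hours and 10 minutes leg 1 → 8:50 PM UTC.
Add 3 hours and 25 minutes layover in Muscat → 12:15 AM UTC (Nov 16).
Add 15 hours and 7 minutes leg 2 → 3:22 PM UTC.
Add 5 hours 52 minutes layover in Bucharest → 9:14 PM UTC.
Add 12 hours 26 minutes leg 3 → 9:40 AM UTC (Nov 17).
Darwin is UTC+9:30, so local arrival = 9:40 AM + 9:30 = 7:10 PM on Nov 17.

7:10 PM on Nov 17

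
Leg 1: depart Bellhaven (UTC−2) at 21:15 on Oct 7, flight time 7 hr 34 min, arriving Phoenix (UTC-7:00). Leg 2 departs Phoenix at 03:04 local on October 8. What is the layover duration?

Convert departure to UTC: 21:15 + 2:00 = 23:15 UTC on Oct 7.
Add 7 hours 34 minutes flight time → 06:49 UTC (Oct 8).
Phoenix is UTC−7:00, so local arrival = 06:49 − 7:00 = 23:49 on Oct 7.
Layover = 03:04 − 23:49 (+1 day) = 3 hours 15 minutes.

3 hours 15 minutes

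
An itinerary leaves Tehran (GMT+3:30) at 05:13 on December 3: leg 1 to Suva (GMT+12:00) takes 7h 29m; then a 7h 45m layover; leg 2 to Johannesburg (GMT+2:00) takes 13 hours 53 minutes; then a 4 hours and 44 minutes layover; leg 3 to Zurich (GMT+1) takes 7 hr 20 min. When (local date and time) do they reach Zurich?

19:54 on Dec 4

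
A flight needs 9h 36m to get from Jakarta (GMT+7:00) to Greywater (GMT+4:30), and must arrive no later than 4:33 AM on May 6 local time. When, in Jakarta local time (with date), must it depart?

9:27 PM on May 5

Target arrival in UTC: 4:33 AM − 4:30 = 12:03 AM on May 6.
Subtract 9 hours and 36 minutes → departure 2:27 PM UTC on May 5.
Jakarta is UTC+7:00: 2:27 PM + 7:00 = 9:27 PM on May 5.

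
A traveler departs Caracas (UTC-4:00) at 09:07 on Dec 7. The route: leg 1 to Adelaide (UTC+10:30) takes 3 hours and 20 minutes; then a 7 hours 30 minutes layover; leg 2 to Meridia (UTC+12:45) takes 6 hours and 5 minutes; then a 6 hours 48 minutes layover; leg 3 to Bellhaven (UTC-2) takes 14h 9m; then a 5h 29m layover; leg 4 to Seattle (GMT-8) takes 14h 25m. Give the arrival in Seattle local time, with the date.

Convert departure to UTC: 09:07 + 4:00 = 13:07 UTC on Dec 7.
Add 3 hours and 20 minutes leg 1 → 16:27 UTC.
Add 7 hours and 30 minutes layover in Adelaide → 23:57 UTC.
Add 6 hours and 5 minutes leg 2 → 06:02 UTC (Dec 8).
Add 6 hours 48 minutes layover in Meridia → 12:50 UTC.
Add 14 hours and 9 minutes leg 3 → 02:59 UTC (Dec 9).
Add 5 hours 29 minutes layover in Bellhaven → 08:28 UTC.
Add 14 hours and 25 minutes leg 4 → 22:53 UTC.
Seattle is UTC−8:00, so local arrival = 22:53 − 8:00 = 14:53 on Dec 9.

14:53 on December 9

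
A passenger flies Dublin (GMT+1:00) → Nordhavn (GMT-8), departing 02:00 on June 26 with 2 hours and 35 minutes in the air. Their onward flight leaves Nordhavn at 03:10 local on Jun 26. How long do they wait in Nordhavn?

7 hours 35 minutes

Convert departure to UTC: 02:00 − 1:00 = 01:00 UTC on Jun 26.
Add 2 hours 35 minutes flight time → 03:35 UTC.
Nordhavn is UTC−8:00, so local arrival = 03:35 − 8:00 = 19:35 on Jun 25.
Layover = 03:10 − 19:35 (+1 day) = 7 hours 35 minutes.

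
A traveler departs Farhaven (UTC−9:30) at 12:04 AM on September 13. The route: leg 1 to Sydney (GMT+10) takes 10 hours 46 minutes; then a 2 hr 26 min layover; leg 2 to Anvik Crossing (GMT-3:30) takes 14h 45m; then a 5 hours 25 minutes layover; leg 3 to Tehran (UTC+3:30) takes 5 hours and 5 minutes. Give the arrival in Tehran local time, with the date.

3:31 AM on Sep 15

Convert departure to UTC: 12:04 AM + 9:30 = 9:34 AM UTC on Sep 13.
Add 10 hours 46 minutes leg 1 → 8:20 PM UTC.
Add 2 hours 26 minutes layover in Sydney → 10:46 PM UTC.
Add 14 hours and 45 minutes leg 2 → 1:31 PM UTC (Sep 14).
Add 5 hours and 25 minutes layover in Anvik Crossing → 6:56 PM UTC.
Add 5 hours 5 minutes leg 3 → 12:01 AM UTC (Sep 15).
Tehran is UTC+3:30, so local arrival = 12:01 AM + 3:30 = 3:31 AM on Sep 15.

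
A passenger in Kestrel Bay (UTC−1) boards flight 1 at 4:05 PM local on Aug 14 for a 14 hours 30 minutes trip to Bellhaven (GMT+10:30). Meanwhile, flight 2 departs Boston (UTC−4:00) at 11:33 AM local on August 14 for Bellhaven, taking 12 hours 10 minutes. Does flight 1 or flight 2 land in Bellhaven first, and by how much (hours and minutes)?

the second, by 3 hours 52 minutes

Flight 1 in UTC: 4:05 PM + 1:00 = 5:05 PM on Aug 14.
+14 hours 30 minutes → arrive 7:35 AM UTC on Aug 15.
Flight 2 in UTC: 11:33 AM + 4:00 = 3:33 PM on Aug 14.
+12 hours 10 minutes → arrive 3:43 AM UTC on Aug 15.
Flight 2 lands earlier by 3 hours 52 minutes.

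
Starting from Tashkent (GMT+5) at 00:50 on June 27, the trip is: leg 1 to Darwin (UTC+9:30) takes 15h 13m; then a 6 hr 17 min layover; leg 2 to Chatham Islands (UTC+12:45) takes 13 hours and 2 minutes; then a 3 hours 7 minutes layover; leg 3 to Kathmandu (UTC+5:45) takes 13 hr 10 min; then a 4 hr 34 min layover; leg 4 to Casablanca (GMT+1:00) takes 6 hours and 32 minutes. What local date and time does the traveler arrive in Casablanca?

Convert departure to UTC: 00:50 − 5:00 = 19:50 UTC on Jun 26.
Add 15 hours and 13 minutes leg 1 → 11:03 UTC (Jun 27).
Add 6 hours 17 minutes layover in Darwin → 17:20 UTC.
Add 13 hours 2 minutes leg 2 → 06:22 UTC (Jun 28).
Add 3 hours 7 minutes layover in Chatham Islands → 09:29 UTC.
Add 13 hours and 10 minutes leg 3 → 22:39 UTC.
Add 4 hours and 34 minutes layover in Kathmandu → 03:13 UTC (Jun 29).
Add 6 hours 32 minutes leg 4 → 09:45 UTC.
Casablanca is UTC+1:00, so local arrival = 09:45 + 1:00 = 10:45 on Jun 29.

10:45 on June 29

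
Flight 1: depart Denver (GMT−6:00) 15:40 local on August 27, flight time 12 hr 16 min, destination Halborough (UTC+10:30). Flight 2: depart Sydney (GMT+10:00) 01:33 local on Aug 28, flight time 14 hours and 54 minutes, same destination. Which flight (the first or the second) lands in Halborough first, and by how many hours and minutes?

the second, by 3 hours 29 minutes

Flight 1 in UTC: 15:40 + 6:00 = 21:40 on Aug 27.
+12 hours 16 minutes → arrive 09:56 UTC on Aug 28.
Flight 2 in UTC: 01:33 − 10:00 = 15:33 on Aug 27.
+14 hours 54 minutes → arrive 06:27 UTC on Aug 28.
Flight 2 lands earlier by 3 hours 29 minutes.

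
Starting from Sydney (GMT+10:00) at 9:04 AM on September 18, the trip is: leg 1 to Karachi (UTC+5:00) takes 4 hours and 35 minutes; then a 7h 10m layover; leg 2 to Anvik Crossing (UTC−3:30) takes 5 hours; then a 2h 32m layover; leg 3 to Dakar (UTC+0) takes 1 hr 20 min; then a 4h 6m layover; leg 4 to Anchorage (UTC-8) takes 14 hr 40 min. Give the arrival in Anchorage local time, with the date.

6:27 AM on Sep 19

Convert departure to UTC: 9:04 AM − 10:00 = 11:04 PM UTC on Sep 17.
Add 4 hours and 35 minutes leg 1 → 3:39 AM UTC (Sep 18).
Add 7 hours and 10 minutes layover in Karachi → 10:49 AM UTC.
Add 5 hours leg 2 → 3:49 PM UTC.
Add 2 hours and 32 minutes layover in Anvik Crossing → 6:21 PM UTC.
Add 1 hour and 20 minutes leg 3 → 7:41 PM UTC.
Add 4 hours 6 minutes layover in Dakar → 11:47 PM UTC.
Add 14 hours 40 minutes leg 4 → 2:27 PM UTC (Sep 19).
Anchorage is UTC−8:00, so local arrival = 2:27 PM − 8:00 = 6:27 AM on Sep 19.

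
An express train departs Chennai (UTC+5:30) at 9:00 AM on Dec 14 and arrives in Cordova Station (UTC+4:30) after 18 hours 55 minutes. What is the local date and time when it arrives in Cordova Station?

Cordova Station is 1:00 behind Chennai.
After 18 hours and 55 minutes it is 3:55 AM (Dec 15) in Chennai.
Shift by the zone difference: 3:55 AM − 1:00 = 2:55 AM on Dec 15 in Cordova Station.

2:55 AM on December 15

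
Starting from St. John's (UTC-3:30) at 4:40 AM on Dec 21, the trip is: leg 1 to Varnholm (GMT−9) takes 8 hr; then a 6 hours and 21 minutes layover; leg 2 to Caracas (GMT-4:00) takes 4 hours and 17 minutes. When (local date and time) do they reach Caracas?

Convert departure to UTC: 4:40 AM + 3:30 = 8:10 AM UTC on Dec 21.
Add 8 hours leg 1 → 4:10 PM UTC.
Add 6 hours and 21 minutes layover in Varnholm → 10:31 PM UTC.
Add 4 hours 17 minutes leg 2 → 2:48 AM UTC (Dec 22).
Caracas is UTC−4:00, so local arrival = 2:48 AM − 4:00 = 10:48 PM on Dec 21.

10:48 PM on December 21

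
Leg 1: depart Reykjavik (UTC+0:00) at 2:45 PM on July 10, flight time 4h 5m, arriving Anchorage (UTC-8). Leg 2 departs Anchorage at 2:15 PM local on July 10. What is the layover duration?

Reykjavik is at UTC+0, so departure is already 2:45 PM UTC on Jul 10.
Add 4 hours and 5 minutes flight time → 6:50 PM UTC.
Anchorage is UTC−8:00, so local arrival = 6:50 PM − 8:00 = 10:50 AM on Jul 10.
Layover = 2:15 PM − 10:50 AM = 3 hours 25 minutes.

3 hours 25 minutes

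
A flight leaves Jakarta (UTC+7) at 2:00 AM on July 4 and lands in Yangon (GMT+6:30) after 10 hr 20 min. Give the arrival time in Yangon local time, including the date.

11:50 AM on July 4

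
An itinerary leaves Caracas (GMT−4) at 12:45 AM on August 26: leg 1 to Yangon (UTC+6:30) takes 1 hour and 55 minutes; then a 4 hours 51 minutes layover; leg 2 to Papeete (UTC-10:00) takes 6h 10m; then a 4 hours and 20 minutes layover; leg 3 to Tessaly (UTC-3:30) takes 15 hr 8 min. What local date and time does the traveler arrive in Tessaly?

Convert departure to UTC: 12:45 AM + 4:00 = 4:45 AM UTC on Aug 26.
Add 1 hour 55 minutes leg 1 → 6:40 AM UTC.
Add 4 hours and 51 minutes layover in Yangon → 11:31 AM UTC.
Add 6 hours 10 minutes leg 2 → 5:41 PM UTC.
Add 4 hours and 20 minutes layover in Papeete → 10:01 PM UTC.
Add 15 hours 8 minutes leg 3 → 1:09 PM UTC (Aug 27).
Tessaly is UTC−3:30, so local arrival = 1:09 PM − 3:30 = 9:39 AM on Aug 27.

9:39 AM on August 27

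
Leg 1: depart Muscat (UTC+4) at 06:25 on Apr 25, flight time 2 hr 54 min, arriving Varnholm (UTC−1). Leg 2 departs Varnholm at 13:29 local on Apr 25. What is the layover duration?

9 hours 10 minutes

Convert departure to UTC: 06:25 − 4:00 = 02:25 UTC on Apr 25.
Add 2 hours 54 minutes flight time → 05:19 UTC.
Varnholm is UTC−1:00, so local arrival = 05:19 − 1:00 = 04:19 on Apr 25.
Layover = 13:29 − 04:19 = 9 hours 10 minutes.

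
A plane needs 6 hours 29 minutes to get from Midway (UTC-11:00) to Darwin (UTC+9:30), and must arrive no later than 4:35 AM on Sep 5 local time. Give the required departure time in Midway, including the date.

Target arrival in UTC: 4:35 AM − 9:30 = 7:05 PM on Sep 4.
Subtract 6 hours and 29 minutes → departure 12:36 PM UTC on Sep 4.
Midway is UTC−11:00: 12:36 PM − 11:00 = 1:36 AM on Sep 4.

1:36 AM on September 4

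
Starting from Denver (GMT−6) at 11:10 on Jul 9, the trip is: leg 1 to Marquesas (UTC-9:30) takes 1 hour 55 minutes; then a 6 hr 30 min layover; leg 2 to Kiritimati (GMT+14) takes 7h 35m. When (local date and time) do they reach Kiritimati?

Convert departure to UTC: 11:10 + 6:00 = 17:10 UTC on Jul 9.
Add 1 hour and 55 minutes leg 1 → 19:05 UTC.
Add 6 hours and 30 minutes layover in Marquesas → 01:35 UTC (Jul 10).
Add 7 hours and 35 minutes leg 2 → 09:10 UTC.
Kiritimati is UTC+14:00, so local arrival = 09:10 + 14:00 = 23:10 on Jul 10.

23:10 on July 10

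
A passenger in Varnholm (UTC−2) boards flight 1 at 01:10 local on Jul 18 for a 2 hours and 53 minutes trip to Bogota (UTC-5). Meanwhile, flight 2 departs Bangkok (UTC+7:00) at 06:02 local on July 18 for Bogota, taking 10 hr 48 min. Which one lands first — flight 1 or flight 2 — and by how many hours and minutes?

Flight 1 in UTC: 01:10 + 2:00 = 03:10 on Jul 18.
+2 hours and 53 minutes → arrive 06:03 UTC on Jul 18.
Flight 2 in UTC: 06:02 − 7:00 = 23:02 on Jul 17.
+10 hours and 48 minutes → arrive 09:50 UTC on Jul 18.
Flight 1 lands earlier by 3 hours 47 minutes.

the first, by 3 hours 47 minutes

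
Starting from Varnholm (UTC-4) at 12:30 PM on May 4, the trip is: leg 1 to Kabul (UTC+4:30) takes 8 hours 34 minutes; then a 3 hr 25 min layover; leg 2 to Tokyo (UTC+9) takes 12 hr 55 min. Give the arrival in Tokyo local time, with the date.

Convert departure to UTC: 12:30 PM + 4:00 = 4:30 PM UTC on May 4.
Add 8 hours 34 minutes leg 1 → 1:04 AM UTC (May 5).
Add 3 hours 25 minutes layover in Kabul → 4:29 AM UTC.
Add 12 hours 55 minutes leg 2 → 5:24 PM UTC.
Tokyo is UTC+9:00, so local arrival = 5:24 PM + 9:00 = 2:24 AM on May 6.

2:24 AM on May 6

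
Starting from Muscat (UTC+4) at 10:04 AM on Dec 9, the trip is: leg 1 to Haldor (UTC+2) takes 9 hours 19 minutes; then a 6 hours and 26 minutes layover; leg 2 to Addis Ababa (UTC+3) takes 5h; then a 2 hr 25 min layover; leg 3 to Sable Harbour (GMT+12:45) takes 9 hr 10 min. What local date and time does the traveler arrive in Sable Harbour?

Convert departure to UTC: 10:04 AM − 4:00 = 6:04 AM UTC on Dec 9.
Add 9 hours and 19 minutes leg 1 → 3:23 PM UTC.
Add 6 hours and 26 minutes layover in Haldor → 9:49 PM UTC.
Add 5 hours leg 2 → 2:49 AM UTC (Dec 10).
Add 2 hours and 25 minutes layover in Addis Ababa → 5:14 AM UTC.
Add 9 hours and 10 minutes leg 3 → 2:24 PM UTC.
Sable Harbour is UTC+12:45, so local arrival = 2:24 PM + 12:45 = 3:09 AM on Dec 11.

3:09 AM on December 11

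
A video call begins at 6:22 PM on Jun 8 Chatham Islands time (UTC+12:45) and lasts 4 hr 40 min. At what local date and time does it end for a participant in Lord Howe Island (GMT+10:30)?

Convert start to UTC: 6:22 PM − 12:45 = 5:37 AM UTC on Jun 8.
Add 4 hours and 40 minutes duration → 10:17 AM UTC.
Lord Howe Island is UTC+10:30, so local end time = 10:17 AM + 10:30 = 8:47 PM on Jun 8.

8:47 PM on June 8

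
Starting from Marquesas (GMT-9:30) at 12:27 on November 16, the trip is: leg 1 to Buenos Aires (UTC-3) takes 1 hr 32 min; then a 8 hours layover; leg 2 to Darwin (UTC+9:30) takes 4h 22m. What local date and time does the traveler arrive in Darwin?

Convert departure to UTC: 12:27 + 9:30 = 21:57 UTC on Nov 16.
Add 1 hour 32 minutes leg 1 → 23:29 UTC.
Add 8 hours layover in Buenos Aires → 07:29 UTC (Nov 17).
Add 4 hours and 22 minutes leg 2 → 11:51 UTC.
Darwin is UTC+9:30, so local arrival = 11:51 + 9:30 = 21:21 on Nov 17.

21:21 on Nov 17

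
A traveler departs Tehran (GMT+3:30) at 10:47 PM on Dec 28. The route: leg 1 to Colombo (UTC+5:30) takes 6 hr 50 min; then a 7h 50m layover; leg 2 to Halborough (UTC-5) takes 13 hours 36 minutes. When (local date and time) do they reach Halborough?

6:33 PM on December 29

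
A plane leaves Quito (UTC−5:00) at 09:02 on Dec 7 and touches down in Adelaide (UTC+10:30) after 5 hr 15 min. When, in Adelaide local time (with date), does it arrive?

Convert departure to UTC: 09:02 + 5:00 = 14:02 UTC on Dec 7.
Add 5 hours and 15 minutes travel time → 19:17 UTC.
Adelaide is UTC+10:30, so local arrival = 19:17 + 10:30 = 05:47 on Dec 8.

05:47 on Dec 8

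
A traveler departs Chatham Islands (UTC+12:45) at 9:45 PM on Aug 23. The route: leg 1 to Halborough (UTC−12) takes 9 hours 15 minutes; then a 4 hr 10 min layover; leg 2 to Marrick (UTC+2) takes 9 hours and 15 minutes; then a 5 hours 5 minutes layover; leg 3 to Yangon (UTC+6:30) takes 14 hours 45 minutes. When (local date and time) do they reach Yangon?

Convert departure to UTC: 9:45 PM − 12:45 = 9:00 AM UTC on Aug 23.
Add 9 hours 15 minutes leg 1 → 6:15 PM UTC.
Add 4 hours 10 minutes layover in Halborough → 10:25 PM UTC.
Add 9 hours 15 minutes leg 2 → 7:40 AM UTC (Aug 24).
Add 5 hours and 5 minutes layover in Marrick → 12:45 PM UTC.
Add 14 hours and 45 minutes leg 3 → 3:30 AM UTC (Aug 25).
Yangon is UTC+6:30, so local arrival = 3:30 AM + 6:30 = 10:00 AM on Aug 25.

10:00 AM on Aug 25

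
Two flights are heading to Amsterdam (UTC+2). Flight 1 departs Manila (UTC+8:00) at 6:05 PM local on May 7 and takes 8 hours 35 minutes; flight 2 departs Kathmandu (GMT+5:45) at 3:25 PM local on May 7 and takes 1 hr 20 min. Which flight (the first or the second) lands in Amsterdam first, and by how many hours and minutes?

Flight 1 in UTC: 6:05 PM − 8:00 = 10:05 AM on May 7.
+8 hours and 35 minutes → arrive 6:40 PM UTC on May 7.
Flight 2 in UTC: 3:25 PM − 5:45 = 9:40 AM on May 7.
+1 hour 20 minutes → arrive 11:00 AM UTC on May 7.
Flight 2 lands earlier by 7 hours 40 minutes.

the second, by 7 hours 40 minutes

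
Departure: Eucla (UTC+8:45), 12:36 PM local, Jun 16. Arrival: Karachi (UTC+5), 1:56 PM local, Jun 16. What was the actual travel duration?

Departure in UTC: 12:36 PM − 8:45 = 3:51 AM on Jun 16.
Arrival in UTC: 1:56 PM − 5:00 = 8:56 AM on Jun 16.
Elapsed = 8:56 AM − 3:51 AM = 5 hours 5 minutes.

5 hours 5 minutes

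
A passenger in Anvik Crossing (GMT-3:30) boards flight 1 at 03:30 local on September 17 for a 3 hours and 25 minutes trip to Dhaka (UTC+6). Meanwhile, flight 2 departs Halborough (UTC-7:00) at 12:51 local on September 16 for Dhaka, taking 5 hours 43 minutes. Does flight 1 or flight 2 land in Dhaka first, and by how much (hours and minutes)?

Flight 1 in UTC: 03:30 + 3:30 = 07:00 on Sep 17.
+3 hours 25 minutes → arrive 10:25 UTC on Sep 17.
Flight 2 in UTC: 12:51 + 7:00 = 19:51 on Sep 16.
+5 hours 43 minutes → arrive 01:34 UTC on Sep 17.
Flight 2 lands earlier by 8 hours 51 minutes.

the second, by 8 hours 51 minutes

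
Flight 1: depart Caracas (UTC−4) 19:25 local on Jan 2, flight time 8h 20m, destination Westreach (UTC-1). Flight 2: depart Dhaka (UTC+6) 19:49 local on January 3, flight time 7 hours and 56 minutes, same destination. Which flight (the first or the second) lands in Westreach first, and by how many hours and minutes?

Flight 1 in UTC: 19:25 + 4:00 = 23:25 on Jan 2.
+8 hours and 20 minutes → arrive 07:45 UTC on Jan 3.
Flight 2 in UTC: 19:49 − 6:00 = 13:49 on Jan 3.
+7 hours and 56 minutes → arrive 21:45 UTC on Jan 3.
Flight 1 lands earlier by 14 hours.

the first, by 14 hours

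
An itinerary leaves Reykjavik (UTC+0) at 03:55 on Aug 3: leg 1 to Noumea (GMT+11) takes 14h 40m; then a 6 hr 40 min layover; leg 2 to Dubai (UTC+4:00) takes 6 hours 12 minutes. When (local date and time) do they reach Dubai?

Reykjavik is at UTC+0, so departure is already 03:55 UTC on Aug 3.
Add 14 hours and 40 minutes leg 1 → 18:35 UTC.
Add 6 hours 40 minutes layover in Noumea → 01:15 UTC (Aug 4).
Add 6 hours and 12 minutes leg 2 → 07:27 UTC.
Dubai is UTC+4:00, so local arrival = 07:27 + 4:00 = 11:27 on Aug 4.

11:27 on August 4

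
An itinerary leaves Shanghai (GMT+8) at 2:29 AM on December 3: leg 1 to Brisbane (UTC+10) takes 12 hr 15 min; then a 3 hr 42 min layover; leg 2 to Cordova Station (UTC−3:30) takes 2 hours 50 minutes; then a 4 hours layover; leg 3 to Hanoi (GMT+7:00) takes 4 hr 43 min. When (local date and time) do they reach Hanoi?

4:59 AM on Dec 4

Convert departure to UTC: 2:29 AM − 8:00 = 6:29 PM UTC on Dec 2.
Add 12 hours 15 minutes leg 1 → 6:44 AM UTC (Dec 3).
Add 3 hours and 42 minutes layover in Brisbane → 10:26 AM UTC.
Add 2 hours 50 minutes leg 2 → 1:16 PM UTC.
Add 4 hours layover in Cordova Station → 5:16 PM UTC.
Add 4 hours 43 minutes leg 3 → 9:59 PM UTC.
Hanoi is UTC+7:00, so local arrival = 9:59 PM + 7:00 = 4:59 AM on Dec 4.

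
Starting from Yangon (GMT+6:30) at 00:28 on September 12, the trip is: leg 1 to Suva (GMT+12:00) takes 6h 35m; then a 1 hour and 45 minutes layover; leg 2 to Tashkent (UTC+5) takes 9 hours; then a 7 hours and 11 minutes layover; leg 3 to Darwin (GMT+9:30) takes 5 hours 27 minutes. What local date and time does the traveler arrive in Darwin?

Convert departure to UTC: 00:28 − 6:30 = 17:58 UTC on Sep 11.
Add 6 hours 35 minutes leg 1 → 00:33 UTC (Sep 12).
Add 1 hour and 45 minutes layover in Suva → 02:18 UTC.
Add 9 hours leg 2 → 11:18 UTC.
Add 7 hours and 11 minutes layover in Tashkent → 18:29 UTC.
Add 5 hours 27 minutes leg 3 → 23:56 UTC.
Darwin is UTC+9:30, so local arrival = 23:56 + 9:30 = 09:26 on Sep 13.

09:26 on Sep 13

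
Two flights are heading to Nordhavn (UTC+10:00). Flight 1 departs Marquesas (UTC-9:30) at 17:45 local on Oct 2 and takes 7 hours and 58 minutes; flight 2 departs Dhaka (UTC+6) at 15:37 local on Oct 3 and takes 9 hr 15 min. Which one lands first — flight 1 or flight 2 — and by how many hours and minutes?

the first, by 7 hours 39 minutes

Flight 1 in UTC: 17:45 + 9:30 = 03:15 on Oct 3.
+7 hours 58 minutes → arrive 11:13 UTC on Oct 3.
Flight 2 in UTC: 15:37 − 6:00 = 09:37 on Oct 3.
+9 hours 15 minutes → arrive 18:52 UTC on Oct 3.
Flight 1 lands earlier by 7 hours 39 minutes.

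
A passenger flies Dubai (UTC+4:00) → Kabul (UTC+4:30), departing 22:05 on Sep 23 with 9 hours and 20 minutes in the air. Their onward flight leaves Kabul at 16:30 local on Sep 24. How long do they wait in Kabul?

Convert departure to UTC: 22:05 − 4:00 = 18:05 UTC on Sep 23.
Add 9 hours and 20 minutes flight time → 03:25 UTC (Sep 24).
Kabul is UTC+4:30, so local arrival = 03:25 + 4:30 = 07:55 on Sep 24.
Layover = 16:30 − 07:55 = 8 hours 35 minutes.

8 hours 35 minutes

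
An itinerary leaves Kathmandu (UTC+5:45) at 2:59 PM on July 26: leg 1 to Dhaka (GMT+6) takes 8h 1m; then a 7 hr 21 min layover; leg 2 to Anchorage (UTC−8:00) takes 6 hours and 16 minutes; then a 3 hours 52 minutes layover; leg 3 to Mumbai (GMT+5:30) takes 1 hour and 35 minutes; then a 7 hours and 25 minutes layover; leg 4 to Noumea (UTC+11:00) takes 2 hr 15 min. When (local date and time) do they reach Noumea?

Convert departure to UTC: 2:59 PM − 5:45 = 9:14 AM UTC on Jul 26.
Add 8 hours 1 minute leg 1 → 5:15 PM UTC.
Add 7 hours 21 minutes layover in Dhaka → 12:36 AM UTC (Jul 27).
Add 6 hours and 16 minutes leg 2 → 6:52 AM UTC.
Add 3 hours and 52 minutes layover in Anchorage → 10:44 AM UTC.
Add 1 hour and 35 minutes leg 3 → 12:19 PM UTC.
Add 7 hours 25 minutes layover in Mumbai → 7:44 PM UTC.
Add 2 hours 15 minutes leg 4 → 9:59 PM UTC.
Noumea is UTC+11:00, so local arrival = 9:59 PM + 11:00 = 8:59 AM on Jul 28.

8:59 AM on July 28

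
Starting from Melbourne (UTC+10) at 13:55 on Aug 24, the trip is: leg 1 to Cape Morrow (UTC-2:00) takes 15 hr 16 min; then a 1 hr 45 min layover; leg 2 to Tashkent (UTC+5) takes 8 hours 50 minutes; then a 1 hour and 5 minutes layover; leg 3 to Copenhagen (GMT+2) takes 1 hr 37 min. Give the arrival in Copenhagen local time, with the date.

10:28 on August 25

Convert departure to UTC: 13:55 − 10:00 = 03:55 UTC on Aug 24.
Add 15 hours 16 minutes leg 1 → 19:11 UTC.
Add 1 hour and 45 minutes layover in Cape Morrow → 20:56 UTC.
Add 8 hours and 50 minutes leg 2 → 05:46 UTC (Aug 25).
Add 1 hour 5 minutes layover in Tashkent → 06:51 UTC.
Add 1 hour 37 minutes leg 3 → 08:28 UTC.
Copenhagen is UTC+2:00, so local arrival = 08:28 + 2:00 = 10:28 on Aug 25.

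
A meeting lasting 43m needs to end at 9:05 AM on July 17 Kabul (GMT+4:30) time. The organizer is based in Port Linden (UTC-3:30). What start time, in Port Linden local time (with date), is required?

12:22 AM on Jul 17

Target end time in UTC: 9:05 AM − 4:30 = 4:35 AM on Jul 17.
Subtract 43 minutes → start 3:52 AM UTC on Jul 17.
Port Linden is UTC−3:30: 3:52 AM − 3:30 = 12:22 AM on Jul 17.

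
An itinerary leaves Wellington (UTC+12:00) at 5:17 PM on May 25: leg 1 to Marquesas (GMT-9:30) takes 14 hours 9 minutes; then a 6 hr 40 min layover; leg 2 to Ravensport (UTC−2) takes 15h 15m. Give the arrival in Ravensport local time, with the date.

Convert departure to UTC: 5:17 PM − 12:00 = 5:17 AM UTC on May 25.
Add 14 hours and 9 minutes leg 1 → 7:26 PM UTC.
Add 6 hours 40 minutes layover in Marquesas → 2:06 AM UTC (May 26).
Add 15 hours 15 minutes leg 2 → 5:21 PM UTC.
Ravensport is UTC−2:00, so local arrival = 5:21 PM − 2:00 = 3:21 PM on May 26.

3:21 PM on May 26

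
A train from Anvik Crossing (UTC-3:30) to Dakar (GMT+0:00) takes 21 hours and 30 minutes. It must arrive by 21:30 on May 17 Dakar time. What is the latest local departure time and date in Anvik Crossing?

Target arrival is already UTC: 21:30 on May 17.
Subtract 21 hours and 30 minutes → departure 00:00 UTC on May 17.
Anvik Crossing is UTC−3:30: 00:00 − 3:30 = 20:30 on May 16.

20:30 on May 16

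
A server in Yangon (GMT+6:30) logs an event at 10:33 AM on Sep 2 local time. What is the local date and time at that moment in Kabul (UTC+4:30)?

8:33 AM on September 2

Kabul is 2:00 behind Yangon.
Shift by the zone difference: 10:33 AM − 2:00 = 8:33 AM on Sep 2 in Kabul.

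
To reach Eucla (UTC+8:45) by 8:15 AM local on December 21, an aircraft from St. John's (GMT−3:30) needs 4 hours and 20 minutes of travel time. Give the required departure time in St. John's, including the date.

3:40 PM on December 20

Target arrival in UTC: 8:15 AM − 8:45 = 11:30 PM on Dec 20.
Subtract 4 hours 20 minutes → departure 7:10 PM UTC on Dec 20.
St. John's is UTC−3:30: 7:10 PM − 3:30 = 3:40 PM on Dec 20.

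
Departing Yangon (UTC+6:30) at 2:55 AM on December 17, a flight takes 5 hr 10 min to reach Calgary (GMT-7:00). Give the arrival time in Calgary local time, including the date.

6:35 PM on December 16

Calgary is 13:30 behind Yangon.
After 5 hours and 10 minutes it is 8:05 AM in Yangon.
Shift by the zone difference: 8:05 AM − 13:30 = 6:35 PM on Dec 16 in Calgary.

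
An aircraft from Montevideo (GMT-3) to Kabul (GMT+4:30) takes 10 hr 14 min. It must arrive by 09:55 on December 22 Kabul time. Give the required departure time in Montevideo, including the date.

16:11 on December 21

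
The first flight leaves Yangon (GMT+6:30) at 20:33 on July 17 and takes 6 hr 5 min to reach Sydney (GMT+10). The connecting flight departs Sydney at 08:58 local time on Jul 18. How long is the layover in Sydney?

Convert departure to UTC: 20:33 − 6:30 = 14:03 UTC on Jul 17.
Add 6 hours 5 minutes flight time → 20:08 UTC.
Sydney is UTC+10:00, so local arrival = 20:08 + 10:00 = 06:08 on Jul 18.
Layover = 08:58 − 06:08 = 2 hours 50 minutes.

2 hours 50 minutes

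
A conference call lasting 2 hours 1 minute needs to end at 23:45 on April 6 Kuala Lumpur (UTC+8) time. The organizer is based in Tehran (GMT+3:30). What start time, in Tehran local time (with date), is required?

Target end time in UTC: 23:45 − 8:00 = 15:45 on Apr 6.
Subtract 2 hours and 1 minute → start 13:44 UTC on Apr 6.
Tehran is UTC+3:30: 13:44 + 3:30 = 17:14 on Apr 6.

17:14 on April 6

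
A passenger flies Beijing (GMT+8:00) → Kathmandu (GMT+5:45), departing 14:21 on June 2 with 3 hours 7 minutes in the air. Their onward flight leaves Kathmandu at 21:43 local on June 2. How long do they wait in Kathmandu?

Convert departure to UTC: 14:21 − 8:00 = 06:21 UTC on Jun 2.
Add 3 hours and 7 minutes flight time → 09:28 UTC.
Kathmandu is UTC+5:45, so local arrival = 09:28 + 5:45 = 15:13 on Jun 2.
Layover = 21:43 − 15:13 = 6 hours 30 minutes.

6 hours 30 minutes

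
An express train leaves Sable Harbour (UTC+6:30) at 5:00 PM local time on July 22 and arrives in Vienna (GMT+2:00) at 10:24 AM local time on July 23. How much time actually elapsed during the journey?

Departure in UTC: 5:00 PM − 6:30 = 10:30 AM on Jul 22.
Arrival in UTC: 10:24 AM − 2:00 = 8:24 AM on Jul 23.
Elapsed = 8:24 AM − 10:30 AM (+1 day) = 21 hours 54 minutes.

21 hours 54 minutes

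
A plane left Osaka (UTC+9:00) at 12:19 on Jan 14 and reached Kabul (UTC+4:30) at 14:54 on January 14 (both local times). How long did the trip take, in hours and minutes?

Departure in UTC: 12:19 − 9:00 = 03:19 on Jan 14.
Arrival in UTC: 14:54 − 4:30 = 10:24 on Jan 14.
Elapsed = 10:24 − 03:19 = 7 hours 5 minutes.

7 hours 5 minutes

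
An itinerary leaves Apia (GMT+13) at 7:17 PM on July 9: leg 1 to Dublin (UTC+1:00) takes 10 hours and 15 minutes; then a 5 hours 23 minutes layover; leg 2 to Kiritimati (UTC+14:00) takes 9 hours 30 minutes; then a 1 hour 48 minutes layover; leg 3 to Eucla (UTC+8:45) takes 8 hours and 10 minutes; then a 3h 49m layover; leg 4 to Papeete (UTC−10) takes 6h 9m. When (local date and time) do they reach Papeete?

5:21 PM on July 10

Convert departure to UTC: 7:17 PM − 13:00 = 6:17 AM UTC on Jul 9.
Add 10 hours and 15 minutes leg 1 → 4:32 PM UTC.
Add 5 hours and 23 minutes layover in Dublin → 9:55 PM UTC.
Add 9 hours 30 minutes leg 2 → 7:25 AM UTC (Jul 10).
Add 1 hour 48 minutes layover in Kiritimati → 9:13 AM UTC.
Add 8 hours 10 minutes leg 3 → 5:23 PM UTC.
Add 3 hours and 49 minutes layover in Eucla → 9:12 PM UTC.
Add 6 hours and 9 minutes leg 4 → 3:21 AM UTC (Jul 11).
Papeete is UTC−10:00, so local arrival = 3:21 AM − 10:00 = 5:21 PM on Jul 10.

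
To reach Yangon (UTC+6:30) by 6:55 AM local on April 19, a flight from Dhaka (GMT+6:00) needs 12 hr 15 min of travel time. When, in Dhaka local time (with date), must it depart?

Target arrival in UTC: 6:55 AM − 6:30 = 12:25 AM on Apr 19.
Subtract 12 hours 15 minutes → departure 12:10 PM UTC on Apr 18.
Dhaka is UTC+6:00: 12:10 PM + 6:00 = 6:10 PM on Apr 18.

6:10 PM on Apr 18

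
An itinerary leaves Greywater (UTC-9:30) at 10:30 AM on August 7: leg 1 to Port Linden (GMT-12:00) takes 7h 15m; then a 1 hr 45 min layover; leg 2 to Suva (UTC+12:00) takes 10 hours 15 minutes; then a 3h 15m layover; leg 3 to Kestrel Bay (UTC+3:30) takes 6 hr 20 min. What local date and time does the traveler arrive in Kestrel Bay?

4:20 AM on August 9

Convert departure to UTC: 10:30 AM + 9:30 = 8:00 PM UTC on Aug 7.
Add 7 hours 15 minutes leg 1 → 3:15 AM UTC (Aug 8).
Add 1 hour and 45 minutes layover in Port Linden → 5:00 AM UTC.
Add 10 hours and 15 minutes leg 2 → 3:15 PM UTC.
Add 3 hours 15 minutes layover in Suva → 6:30 PM UTC.
Add 6 hours and 20 minutes leg 3 → 12:50 AM UTC (Aug 9).
Kestrel Bay is UTC+3:30, so local arrival = 12:50 AM + 3:30 = 4:20 AM on Aug 9.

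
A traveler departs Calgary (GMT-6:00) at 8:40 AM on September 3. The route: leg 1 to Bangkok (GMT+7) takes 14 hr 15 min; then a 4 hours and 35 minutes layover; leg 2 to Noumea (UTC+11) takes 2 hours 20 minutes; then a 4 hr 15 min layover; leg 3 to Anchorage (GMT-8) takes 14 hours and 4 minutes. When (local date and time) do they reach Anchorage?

Convert departure to UTC: 8:40 AM + 6:00 = 2:40 PM UTC on Sep 3.
Add 14 hours 15 minutes leg 1 → 4:55 AM UTC (Sep 4).
Add 4 hours and 35 minutes layover in Bangkok → 9:30 AM UTC.
Add 2 hours and 20 minutes leg 2 → 11:50 AM UTC.
Add 4 hours and 15 minutes layover in Noumea → 4:05 PM UTC.
Add 14 hours and 4 minutes leg 3 → 6:09 AM UTC (Sep 5).
Anchorage is UTC−8:00, so local arrival = 6:09 AM − 8:00 = 10:09 PM on Sep 4.

10:09 PM on September 4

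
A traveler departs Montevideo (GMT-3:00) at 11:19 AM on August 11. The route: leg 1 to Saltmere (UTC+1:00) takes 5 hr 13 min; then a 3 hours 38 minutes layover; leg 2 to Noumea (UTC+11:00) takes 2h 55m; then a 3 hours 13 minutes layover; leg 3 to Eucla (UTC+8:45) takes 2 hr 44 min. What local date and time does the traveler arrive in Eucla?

4:47 PM on August 12

Convert departure to UTC: 11:19 AM + 3:00 = 2:19 PM UTC on Aug 11.
Add 5 hours 13 minutes leg 1 → 7:32 PM UTC.
Add 3 hours and 38 minutes layover in Saltmere → 11:10 PM UTC.
Add 2 hours 55 minutes leg 2 → 2:05 AM UTC (Aug 12).
Add 3 hours 13 minutes layover in Noumea → 5:18 AM UTC.
Add 2 hours and 44 minutes leg 3 → 8:02 AM UTC.
Eucla is UTC+8:45, so local arrival = 8:02 AM + 8:45 = 4:47 PM on Aug 12.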